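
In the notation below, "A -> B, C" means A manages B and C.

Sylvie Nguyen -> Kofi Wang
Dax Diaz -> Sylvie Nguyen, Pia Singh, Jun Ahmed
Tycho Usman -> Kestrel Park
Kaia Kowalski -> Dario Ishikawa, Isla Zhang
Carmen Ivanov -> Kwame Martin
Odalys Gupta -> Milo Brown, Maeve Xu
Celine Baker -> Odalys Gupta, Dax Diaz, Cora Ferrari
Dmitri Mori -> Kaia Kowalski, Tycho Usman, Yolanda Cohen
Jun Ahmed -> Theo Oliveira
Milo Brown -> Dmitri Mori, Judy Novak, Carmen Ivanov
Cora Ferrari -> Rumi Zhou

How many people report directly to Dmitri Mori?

3

Dmitri Mori directly manages Kaia Kowalski, Tycho Usman, Yolanda Cohen. That is 3 direct reports.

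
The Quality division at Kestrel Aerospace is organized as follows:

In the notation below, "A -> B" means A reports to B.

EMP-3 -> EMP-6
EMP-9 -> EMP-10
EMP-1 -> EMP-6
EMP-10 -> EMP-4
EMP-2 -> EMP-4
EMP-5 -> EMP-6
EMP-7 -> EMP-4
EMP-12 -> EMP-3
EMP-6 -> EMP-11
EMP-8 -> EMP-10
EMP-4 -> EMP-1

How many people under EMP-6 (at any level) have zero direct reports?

6

The people in EMP-6's organization with no one reporting to them are EMP-5, EMP-12, EMP-2, EMP-7, EMP-8, EMP-9. That is 6.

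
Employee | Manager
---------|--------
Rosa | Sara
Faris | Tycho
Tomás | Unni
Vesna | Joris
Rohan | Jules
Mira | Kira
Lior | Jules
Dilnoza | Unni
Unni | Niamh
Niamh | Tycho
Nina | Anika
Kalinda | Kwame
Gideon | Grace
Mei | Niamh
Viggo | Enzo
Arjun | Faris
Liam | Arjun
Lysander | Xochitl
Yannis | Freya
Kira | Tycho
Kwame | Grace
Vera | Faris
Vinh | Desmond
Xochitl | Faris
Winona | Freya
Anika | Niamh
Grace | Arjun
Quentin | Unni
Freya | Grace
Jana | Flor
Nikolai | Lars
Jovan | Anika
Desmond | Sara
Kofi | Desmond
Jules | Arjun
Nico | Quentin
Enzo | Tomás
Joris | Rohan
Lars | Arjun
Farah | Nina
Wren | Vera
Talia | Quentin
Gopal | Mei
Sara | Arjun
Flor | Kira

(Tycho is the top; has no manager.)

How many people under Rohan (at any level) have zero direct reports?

1

The only person in Rohan's organization with no one reporting to them is Vesna. That is 1.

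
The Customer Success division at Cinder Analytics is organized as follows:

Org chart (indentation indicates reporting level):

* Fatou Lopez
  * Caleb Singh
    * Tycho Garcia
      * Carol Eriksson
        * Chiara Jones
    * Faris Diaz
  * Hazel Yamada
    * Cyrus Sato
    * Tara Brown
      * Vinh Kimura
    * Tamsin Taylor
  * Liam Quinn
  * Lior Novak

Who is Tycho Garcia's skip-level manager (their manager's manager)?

Tycho Garcia reports to Caleb Singh, and Caleb Singh reports to Fatou Lopez. So Tycho Garcia's skip-level manager is Fatou Lopez.

Fatou Lopez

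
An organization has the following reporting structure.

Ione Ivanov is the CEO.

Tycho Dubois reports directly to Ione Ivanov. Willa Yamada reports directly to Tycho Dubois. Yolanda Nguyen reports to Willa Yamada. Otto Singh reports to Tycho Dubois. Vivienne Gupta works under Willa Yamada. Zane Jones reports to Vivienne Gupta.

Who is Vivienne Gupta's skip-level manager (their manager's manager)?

Vivienne Gupta reports to Willa Yamada, and Willa Yamada reports to Tycho Dubois. So Vivienne Gupta's skip-level manager is Tycho Dubois.

Tycho Dubois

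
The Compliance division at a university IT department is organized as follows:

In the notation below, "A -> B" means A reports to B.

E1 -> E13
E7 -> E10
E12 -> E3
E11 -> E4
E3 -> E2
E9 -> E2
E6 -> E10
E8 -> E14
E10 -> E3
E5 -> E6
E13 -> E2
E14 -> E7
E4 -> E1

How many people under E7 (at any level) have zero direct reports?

1

The only person in E7's organization with no one reporting to them is E8. That is 1.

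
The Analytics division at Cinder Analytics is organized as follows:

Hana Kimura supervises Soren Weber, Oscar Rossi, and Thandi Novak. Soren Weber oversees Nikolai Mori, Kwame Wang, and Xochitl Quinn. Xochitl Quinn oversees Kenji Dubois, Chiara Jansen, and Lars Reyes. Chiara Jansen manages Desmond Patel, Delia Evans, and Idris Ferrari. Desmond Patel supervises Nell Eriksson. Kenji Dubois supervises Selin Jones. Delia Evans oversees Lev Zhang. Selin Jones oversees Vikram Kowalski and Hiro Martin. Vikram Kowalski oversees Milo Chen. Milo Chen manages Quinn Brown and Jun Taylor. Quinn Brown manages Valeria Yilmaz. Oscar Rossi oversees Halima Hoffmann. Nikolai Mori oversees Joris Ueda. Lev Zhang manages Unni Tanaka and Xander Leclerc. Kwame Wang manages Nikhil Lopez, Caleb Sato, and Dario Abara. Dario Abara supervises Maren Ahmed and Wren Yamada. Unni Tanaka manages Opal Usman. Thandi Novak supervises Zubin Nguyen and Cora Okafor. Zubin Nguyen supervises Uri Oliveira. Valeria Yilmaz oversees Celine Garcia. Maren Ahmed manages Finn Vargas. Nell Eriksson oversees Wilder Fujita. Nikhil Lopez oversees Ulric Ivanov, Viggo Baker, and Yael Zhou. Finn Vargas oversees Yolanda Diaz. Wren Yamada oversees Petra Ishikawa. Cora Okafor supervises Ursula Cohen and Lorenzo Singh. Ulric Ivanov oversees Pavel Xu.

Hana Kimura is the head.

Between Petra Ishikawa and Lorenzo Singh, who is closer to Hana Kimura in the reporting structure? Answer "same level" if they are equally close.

Petra Ishikawa is 5 levels below Hana Kimura; Lorenzo Singh is 3. Lorenzo Singh is higher.

Lorenzo Singh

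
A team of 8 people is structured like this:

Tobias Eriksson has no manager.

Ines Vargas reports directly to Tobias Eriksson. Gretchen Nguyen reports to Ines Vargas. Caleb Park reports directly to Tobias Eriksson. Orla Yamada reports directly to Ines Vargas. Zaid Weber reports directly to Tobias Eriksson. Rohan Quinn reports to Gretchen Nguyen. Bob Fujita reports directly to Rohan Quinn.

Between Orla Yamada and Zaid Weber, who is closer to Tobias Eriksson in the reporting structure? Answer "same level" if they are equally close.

Zaid Weber

Orla Yamada is 2 levels below Tobias Eriksson; Zaid Weber is 1. Zaid Weber is higher.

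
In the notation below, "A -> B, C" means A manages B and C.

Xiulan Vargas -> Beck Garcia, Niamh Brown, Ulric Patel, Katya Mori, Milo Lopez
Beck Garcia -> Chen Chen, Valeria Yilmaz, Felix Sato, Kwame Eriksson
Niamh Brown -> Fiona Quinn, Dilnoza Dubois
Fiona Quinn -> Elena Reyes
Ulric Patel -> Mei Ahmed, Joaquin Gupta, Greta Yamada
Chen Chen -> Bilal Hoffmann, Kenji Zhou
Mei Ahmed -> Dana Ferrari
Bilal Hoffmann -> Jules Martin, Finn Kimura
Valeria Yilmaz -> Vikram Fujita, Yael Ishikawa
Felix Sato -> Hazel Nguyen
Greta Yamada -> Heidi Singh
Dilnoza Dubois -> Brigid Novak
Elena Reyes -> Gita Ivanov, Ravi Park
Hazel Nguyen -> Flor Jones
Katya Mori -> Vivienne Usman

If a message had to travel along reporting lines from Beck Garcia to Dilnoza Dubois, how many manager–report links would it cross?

Beck Garcia is 1 level below Xiulan Vargas, and Dilnoza Dubois is 2 levels below Xiulan Vargas (their lowest common manager). The shortest path runs up from Beck Garcia to Xiulan Vargas and back down to Dilnoza Dubois: 1 + 2 = 3 links.

3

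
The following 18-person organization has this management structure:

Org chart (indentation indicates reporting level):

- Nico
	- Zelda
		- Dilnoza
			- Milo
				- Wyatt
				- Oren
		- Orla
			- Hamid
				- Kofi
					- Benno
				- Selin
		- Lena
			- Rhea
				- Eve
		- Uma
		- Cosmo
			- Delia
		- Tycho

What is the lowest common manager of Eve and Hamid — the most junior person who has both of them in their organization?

Eve's chain of managers is Rhea, Lena, Zelda, Nico. Hamid's chain of managers is Orla, Zelda, Nico. The first manager that appears in both chains is Zelda.

Zelda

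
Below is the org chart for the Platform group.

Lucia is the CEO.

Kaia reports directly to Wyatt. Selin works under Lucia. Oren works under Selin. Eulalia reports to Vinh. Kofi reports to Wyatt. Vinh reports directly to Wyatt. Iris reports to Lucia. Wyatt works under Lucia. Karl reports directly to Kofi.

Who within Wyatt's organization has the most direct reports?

Wyatt

Direct-report counts within Wyatt's organization: Wyatt has 3; Kofi has 1; Vinh has 1. The largest is 3, held by Wyatt.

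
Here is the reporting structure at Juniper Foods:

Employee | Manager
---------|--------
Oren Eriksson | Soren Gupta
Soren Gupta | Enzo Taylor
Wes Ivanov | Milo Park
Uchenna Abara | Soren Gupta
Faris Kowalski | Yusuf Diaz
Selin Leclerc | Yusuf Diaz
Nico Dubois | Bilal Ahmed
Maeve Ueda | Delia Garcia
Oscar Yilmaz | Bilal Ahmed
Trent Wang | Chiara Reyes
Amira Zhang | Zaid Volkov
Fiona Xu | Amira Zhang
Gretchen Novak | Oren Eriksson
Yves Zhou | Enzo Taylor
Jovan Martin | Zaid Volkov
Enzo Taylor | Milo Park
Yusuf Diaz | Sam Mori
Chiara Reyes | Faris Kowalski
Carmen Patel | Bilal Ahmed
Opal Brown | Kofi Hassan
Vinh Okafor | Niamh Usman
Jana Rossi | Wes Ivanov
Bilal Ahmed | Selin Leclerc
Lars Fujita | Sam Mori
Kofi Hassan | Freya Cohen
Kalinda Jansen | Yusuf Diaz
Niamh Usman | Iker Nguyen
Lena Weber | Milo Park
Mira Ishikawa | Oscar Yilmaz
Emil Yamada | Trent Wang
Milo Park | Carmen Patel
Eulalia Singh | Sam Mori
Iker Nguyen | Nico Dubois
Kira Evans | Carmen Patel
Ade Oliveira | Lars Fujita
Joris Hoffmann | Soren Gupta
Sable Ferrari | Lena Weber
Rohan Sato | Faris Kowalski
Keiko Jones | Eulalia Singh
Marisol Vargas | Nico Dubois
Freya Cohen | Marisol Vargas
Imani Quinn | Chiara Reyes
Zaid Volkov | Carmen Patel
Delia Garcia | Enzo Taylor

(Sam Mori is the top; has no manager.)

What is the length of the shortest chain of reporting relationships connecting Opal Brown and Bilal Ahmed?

5

Opal Brown is in Bilal Ahmed's organization: the chain from Opal Brown up to Bilal Ahmed is Opal Brown → Kofi Hassan → Freya Cohen → Marisol Vargas → Nico Dubois → Bilal Ahmed, which is 5 links.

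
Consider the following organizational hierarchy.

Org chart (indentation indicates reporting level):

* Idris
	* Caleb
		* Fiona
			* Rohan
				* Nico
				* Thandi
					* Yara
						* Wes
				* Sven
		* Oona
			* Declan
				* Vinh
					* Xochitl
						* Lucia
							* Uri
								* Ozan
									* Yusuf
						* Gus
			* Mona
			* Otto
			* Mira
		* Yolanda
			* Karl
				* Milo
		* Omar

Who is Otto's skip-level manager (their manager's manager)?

Otto reports to Oona, and Oona reports to Caleb. So Otto's skip-level manager is Caleb.

Caleb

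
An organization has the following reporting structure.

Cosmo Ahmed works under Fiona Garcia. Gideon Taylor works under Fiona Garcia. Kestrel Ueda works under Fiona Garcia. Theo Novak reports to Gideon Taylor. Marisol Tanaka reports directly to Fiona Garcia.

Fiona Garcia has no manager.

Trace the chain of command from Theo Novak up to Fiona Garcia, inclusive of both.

Theo Novak -> Gideon Taylor -> Fiona Garcia

Theo Novak reports to Gideon Taylor. Gideon Taylor reports to Fiona Garcia. Fiona Garcia is at the top.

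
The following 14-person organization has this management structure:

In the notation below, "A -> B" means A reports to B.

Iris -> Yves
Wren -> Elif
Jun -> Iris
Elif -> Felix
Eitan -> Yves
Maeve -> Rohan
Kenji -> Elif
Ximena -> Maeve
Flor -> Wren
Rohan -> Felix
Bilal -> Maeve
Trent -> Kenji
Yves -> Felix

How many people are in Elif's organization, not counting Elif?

Elif directly manages Wren, Kenji. Under Wren: Flor (1). Under Kenji: Trent (1). So Elif's organization is 2 direct reports plus everyone under them: 2 + 2 = 4.

4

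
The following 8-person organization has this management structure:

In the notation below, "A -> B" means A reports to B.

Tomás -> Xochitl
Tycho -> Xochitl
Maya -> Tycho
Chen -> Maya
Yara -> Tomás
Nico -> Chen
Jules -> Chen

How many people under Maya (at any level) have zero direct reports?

2

The people in Maya's organization with no one reporting to them are Jules, Nico. That is 2.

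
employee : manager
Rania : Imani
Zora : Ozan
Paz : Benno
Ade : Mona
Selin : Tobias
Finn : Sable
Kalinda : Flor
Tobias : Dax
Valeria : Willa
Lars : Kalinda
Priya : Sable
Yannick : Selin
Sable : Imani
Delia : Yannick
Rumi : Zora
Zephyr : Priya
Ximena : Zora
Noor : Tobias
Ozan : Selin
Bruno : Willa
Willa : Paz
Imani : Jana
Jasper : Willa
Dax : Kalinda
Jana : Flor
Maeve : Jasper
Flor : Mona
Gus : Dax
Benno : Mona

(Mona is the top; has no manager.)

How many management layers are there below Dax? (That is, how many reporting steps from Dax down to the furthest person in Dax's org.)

5

The longest chain under Dax runs Dax → Tobias → Selin → Ozan → Zora → Ximena, which is 5 levels below Dax.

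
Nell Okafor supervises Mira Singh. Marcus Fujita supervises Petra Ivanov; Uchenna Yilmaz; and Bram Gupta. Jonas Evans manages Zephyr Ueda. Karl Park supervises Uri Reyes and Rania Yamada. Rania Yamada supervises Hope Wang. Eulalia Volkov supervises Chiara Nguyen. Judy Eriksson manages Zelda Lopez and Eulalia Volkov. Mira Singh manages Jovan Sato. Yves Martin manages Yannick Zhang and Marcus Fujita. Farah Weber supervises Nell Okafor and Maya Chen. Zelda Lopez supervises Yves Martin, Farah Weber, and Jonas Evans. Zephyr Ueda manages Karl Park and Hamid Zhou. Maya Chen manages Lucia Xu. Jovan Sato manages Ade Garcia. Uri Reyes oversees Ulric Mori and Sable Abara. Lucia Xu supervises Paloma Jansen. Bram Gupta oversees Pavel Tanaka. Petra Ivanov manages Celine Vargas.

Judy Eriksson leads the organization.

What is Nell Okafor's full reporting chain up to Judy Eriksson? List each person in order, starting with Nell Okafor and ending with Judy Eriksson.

Nell Okafor -> Farah Weber -> Zelda Lopez -> Judy Eriksson

Nell Okafor reports to Farah Weber. Farah Weber reports to Zelda Lopez. Zelda Lopez reports to Judy Eriksson. Judy Eriksson is at the top.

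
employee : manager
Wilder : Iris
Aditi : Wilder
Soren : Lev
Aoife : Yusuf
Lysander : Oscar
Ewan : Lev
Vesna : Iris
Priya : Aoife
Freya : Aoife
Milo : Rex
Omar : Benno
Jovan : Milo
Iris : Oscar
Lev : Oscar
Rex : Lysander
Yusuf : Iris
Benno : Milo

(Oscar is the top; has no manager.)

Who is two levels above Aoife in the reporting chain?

Iris

Aoife reports to Yusuf, and Yusuf reports to Iris. So Aoife's skip-level manager is Iris.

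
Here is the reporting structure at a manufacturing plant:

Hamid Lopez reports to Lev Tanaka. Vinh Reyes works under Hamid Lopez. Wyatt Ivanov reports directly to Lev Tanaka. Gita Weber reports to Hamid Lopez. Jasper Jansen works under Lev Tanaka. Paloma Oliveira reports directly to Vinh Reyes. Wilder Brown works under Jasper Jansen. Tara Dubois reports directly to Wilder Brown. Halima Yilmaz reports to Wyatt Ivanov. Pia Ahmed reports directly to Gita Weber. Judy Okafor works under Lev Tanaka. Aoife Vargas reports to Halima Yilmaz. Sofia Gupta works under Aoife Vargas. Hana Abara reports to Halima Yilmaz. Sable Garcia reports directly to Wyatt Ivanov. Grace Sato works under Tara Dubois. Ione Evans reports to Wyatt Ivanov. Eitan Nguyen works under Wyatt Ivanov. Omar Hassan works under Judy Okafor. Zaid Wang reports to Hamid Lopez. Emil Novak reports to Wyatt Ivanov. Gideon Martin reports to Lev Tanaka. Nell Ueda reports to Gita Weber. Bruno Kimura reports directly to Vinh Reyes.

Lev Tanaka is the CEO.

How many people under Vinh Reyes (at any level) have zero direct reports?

2

The people in Vinh Reyes's organization with no one reporting to them are Bruno Kimura, Paloma Oliveira. That is 2.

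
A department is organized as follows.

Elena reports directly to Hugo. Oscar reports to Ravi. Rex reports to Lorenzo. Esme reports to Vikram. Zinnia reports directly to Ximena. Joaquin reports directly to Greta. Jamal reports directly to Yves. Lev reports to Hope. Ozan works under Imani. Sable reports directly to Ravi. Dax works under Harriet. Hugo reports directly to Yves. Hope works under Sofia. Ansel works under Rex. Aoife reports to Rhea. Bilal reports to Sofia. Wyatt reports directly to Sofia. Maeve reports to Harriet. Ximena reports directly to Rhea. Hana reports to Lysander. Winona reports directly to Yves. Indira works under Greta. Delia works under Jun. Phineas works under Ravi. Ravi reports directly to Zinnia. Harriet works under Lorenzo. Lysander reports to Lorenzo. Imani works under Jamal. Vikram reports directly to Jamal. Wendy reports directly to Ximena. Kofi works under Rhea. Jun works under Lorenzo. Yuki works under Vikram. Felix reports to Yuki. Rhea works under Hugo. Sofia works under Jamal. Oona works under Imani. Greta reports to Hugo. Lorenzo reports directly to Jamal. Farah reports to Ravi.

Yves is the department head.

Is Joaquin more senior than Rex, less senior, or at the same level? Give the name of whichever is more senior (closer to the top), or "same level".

same level

Both Joaquin and Rex are 3 levels below Yves.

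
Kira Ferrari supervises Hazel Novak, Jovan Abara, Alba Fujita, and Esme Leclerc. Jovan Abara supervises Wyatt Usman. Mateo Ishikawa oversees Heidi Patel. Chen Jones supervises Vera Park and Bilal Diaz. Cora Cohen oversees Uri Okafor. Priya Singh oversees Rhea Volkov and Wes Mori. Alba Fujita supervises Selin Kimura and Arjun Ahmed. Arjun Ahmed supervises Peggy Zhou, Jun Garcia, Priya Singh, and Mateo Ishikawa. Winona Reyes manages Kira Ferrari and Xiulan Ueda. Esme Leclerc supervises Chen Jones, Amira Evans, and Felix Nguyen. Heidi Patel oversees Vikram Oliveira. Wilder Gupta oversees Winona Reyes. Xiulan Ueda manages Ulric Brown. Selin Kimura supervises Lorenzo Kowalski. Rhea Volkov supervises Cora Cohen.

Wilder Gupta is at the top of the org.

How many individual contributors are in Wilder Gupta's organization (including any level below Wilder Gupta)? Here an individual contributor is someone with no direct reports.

13

The people in Wilder Gupta's organization with no one reporting to them are Ulric Brown, Wyatt Usman, Hazel Novak, Felix Nguyen, Amira Evans, Bilal Diaz, Vera Park, Peggy Zhou, Jun Garcia, Wes Mori, Uri Okafor, Vikram Oliveira, Lorenzo Kowalski. That is 13.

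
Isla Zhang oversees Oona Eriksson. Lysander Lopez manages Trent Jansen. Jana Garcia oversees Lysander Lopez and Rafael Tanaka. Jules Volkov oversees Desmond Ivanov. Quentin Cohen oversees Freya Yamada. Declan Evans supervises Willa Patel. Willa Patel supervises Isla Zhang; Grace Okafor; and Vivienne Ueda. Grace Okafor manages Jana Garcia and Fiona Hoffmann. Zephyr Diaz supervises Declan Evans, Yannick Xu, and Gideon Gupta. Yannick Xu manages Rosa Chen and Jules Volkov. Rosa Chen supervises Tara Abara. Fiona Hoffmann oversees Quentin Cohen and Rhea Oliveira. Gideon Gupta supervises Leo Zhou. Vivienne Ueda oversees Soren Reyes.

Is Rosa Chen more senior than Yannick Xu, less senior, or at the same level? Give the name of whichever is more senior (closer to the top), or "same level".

Rosa Chen is 2 levels below Zephyr Diaz; Yannick Xu is 1. Yannick Xu is higher.

Yannick Xu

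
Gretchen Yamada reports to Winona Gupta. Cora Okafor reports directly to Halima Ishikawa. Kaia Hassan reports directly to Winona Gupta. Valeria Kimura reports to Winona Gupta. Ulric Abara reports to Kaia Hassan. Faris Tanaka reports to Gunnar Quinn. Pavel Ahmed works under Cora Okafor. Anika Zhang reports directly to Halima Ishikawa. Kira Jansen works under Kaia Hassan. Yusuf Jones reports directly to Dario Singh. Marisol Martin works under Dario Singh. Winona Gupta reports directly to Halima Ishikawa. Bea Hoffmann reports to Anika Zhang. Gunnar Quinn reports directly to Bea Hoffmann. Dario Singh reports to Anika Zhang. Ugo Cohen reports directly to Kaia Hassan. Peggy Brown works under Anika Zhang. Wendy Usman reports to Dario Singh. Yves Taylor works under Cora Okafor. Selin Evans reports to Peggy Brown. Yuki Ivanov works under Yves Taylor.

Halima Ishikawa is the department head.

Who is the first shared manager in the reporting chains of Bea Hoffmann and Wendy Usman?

Bea Hoffmann's chain of managers is Anika Zhang, Halima Ishikawa. Wendy Usman's chain of managers is Dario Singh, Anika Zhang, Halima Ishikawa. The first manager that appears in both chains is Anika Zhang.

Anika Zhang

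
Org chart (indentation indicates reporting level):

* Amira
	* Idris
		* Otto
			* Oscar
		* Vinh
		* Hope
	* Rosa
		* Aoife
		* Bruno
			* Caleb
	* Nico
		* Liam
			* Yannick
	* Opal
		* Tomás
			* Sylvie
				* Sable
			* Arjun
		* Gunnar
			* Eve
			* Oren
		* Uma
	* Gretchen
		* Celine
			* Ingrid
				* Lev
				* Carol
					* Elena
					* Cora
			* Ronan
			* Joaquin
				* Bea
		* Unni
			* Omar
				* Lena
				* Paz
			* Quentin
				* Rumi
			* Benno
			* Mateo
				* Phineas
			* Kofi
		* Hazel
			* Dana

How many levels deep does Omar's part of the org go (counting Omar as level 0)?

The longest chain under Omar runs Omar → Paz, which is 1 level below Omar.

1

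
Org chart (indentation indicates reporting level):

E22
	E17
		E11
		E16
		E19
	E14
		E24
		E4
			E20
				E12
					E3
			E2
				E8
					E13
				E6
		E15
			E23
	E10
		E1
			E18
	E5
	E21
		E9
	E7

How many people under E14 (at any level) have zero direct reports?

5

The people in E14's organization with no one reporting to them are E23, E6, E13, E3, E24. That is 5.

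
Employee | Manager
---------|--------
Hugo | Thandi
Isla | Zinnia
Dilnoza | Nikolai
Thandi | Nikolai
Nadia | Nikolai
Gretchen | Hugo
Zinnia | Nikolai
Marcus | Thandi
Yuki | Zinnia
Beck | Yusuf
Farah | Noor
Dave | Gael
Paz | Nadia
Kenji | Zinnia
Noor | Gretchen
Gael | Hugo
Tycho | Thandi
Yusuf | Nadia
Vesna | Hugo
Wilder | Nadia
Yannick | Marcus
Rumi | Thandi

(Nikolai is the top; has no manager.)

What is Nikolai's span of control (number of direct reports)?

Nikolai directly manages Zinnia, Thandi, Nadia, Dilnoza. That is 4 direct reports.

4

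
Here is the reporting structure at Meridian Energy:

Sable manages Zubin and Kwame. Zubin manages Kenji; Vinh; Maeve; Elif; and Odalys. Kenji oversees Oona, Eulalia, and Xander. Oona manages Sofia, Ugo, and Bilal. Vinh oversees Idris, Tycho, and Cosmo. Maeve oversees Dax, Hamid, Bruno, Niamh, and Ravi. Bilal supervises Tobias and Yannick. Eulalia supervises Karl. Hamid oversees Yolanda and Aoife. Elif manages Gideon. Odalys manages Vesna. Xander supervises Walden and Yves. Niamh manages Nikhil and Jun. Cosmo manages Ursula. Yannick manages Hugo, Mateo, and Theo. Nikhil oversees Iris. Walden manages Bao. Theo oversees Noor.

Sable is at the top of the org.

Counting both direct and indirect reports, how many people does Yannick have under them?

4

Yannick directly manages Hugo, Mateo, Theo. Hugo has no reports. Mateo has no reports. Under Theo: Noor (1). So Yannick's organization is 3 direct reports plus everyone under them: 1 + 1 + 2 = 4.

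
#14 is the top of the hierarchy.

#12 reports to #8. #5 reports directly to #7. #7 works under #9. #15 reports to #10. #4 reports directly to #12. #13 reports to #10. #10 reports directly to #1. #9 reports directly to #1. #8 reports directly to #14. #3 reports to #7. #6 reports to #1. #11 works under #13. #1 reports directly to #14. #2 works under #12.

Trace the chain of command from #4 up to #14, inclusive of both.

#4 reports to #12. #12 reports to #8. #8 reports to #14. #14 is at the top.

#4 -> #12 -> #8 -> #14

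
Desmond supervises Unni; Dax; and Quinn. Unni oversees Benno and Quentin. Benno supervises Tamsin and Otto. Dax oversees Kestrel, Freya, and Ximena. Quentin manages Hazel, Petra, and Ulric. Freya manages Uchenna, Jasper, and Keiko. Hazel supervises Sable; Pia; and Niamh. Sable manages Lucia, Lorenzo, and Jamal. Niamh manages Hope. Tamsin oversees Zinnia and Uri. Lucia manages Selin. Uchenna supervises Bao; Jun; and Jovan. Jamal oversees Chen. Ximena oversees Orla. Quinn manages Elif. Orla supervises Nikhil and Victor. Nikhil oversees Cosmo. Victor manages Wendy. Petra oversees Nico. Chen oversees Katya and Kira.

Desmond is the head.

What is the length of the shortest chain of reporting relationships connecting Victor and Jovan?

6

Victor is 3 levels below Dax, and Jovan is 3 levels below Dax (their lowest common manager). The shortest path runs up from Victor to Dax and back down to Jovan: 3 + 3 = 6 links.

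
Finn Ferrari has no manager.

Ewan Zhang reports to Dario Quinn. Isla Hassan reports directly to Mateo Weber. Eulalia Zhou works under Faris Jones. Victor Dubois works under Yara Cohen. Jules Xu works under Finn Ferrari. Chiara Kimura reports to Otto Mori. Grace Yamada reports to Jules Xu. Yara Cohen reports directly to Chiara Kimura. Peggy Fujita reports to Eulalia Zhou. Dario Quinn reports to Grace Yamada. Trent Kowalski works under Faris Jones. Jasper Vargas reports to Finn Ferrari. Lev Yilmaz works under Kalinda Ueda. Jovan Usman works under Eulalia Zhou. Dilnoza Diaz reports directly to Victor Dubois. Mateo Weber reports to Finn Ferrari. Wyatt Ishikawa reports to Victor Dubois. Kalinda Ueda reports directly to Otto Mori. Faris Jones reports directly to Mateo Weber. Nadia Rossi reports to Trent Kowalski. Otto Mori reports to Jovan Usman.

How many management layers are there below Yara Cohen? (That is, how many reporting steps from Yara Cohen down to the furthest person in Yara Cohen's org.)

The longest chain under Yara Cohen runs Yara Cohen → Victor Dubois → Dilnoza Diaz, which is 2 levels below Yara Cohen.

2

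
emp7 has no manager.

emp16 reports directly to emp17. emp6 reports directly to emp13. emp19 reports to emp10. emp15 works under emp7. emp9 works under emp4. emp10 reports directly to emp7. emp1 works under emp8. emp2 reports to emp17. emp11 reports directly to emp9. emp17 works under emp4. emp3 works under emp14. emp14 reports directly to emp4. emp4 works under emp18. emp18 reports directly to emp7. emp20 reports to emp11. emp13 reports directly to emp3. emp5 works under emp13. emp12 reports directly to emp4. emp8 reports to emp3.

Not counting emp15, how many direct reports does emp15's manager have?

2

emp15 reports to emp7. emp7's other direct reports are emp10, emp18 — 2 peers.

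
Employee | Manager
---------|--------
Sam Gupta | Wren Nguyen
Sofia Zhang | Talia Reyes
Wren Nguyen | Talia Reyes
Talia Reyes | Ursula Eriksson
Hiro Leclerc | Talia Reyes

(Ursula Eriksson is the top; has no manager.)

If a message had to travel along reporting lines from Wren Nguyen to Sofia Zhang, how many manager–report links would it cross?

2

Wren Nguyen is 1 level below Talia Reyes, and Sofia Zhang is 1 level below Talia Reyes (their lowest common manager). The shortest path runs up from Wren Nguyen to Talia Reyes and back down to Sofia Zhang: 1 + 1 = 2 links.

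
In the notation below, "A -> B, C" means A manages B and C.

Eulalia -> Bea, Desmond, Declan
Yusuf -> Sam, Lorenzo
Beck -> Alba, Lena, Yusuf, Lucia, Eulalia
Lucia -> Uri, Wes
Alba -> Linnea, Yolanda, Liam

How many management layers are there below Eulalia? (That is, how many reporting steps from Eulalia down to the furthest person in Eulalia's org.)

The longest chain under Eulalia runs Eulalia → Declan, which is 1 level below Eulalia.

1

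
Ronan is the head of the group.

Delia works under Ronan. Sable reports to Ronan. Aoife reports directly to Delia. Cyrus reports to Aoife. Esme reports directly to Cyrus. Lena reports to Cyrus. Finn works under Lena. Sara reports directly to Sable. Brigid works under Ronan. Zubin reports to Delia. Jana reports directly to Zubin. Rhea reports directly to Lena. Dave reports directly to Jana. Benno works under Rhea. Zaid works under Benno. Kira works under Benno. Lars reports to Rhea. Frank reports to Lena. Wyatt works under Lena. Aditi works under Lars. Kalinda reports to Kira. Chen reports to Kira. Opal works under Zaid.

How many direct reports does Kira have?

2

Kira directly manages Kalinda, Chen. That is 2 direct reports.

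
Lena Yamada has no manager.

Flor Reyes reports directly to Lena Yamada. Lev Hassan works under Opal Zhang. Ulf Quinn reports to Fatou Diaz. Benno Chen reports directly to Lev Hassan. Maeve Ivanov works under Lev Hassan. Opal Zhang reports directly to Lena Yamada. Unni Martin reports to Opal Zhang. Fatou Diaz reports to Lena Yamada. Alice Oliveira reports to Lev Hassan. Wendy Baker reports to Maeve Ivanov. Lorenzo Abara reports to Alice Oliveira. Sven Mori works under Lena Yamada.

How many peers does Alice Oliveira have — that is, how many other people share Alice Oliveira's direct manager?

2

Alice Oliveira reports to Lev Hassan. Lev Hassan's other direct reports are Benno Chen, Maeve Ivanov — 2 peers.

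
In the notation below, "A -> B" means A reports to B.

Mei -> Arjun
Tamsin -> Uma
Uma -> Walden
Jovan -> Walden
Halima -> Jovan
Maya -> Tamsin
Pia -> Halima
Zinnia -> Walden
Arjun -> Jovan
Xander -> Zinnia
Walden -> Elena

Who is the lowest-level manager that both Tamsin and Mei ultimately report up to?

Tamsin's chain of managers is Uma, Walden, Elena. Mei's chain of managers is Arjun, Jovan, Walden, Elena. The first manager that appears in both chains is Walden.

Walden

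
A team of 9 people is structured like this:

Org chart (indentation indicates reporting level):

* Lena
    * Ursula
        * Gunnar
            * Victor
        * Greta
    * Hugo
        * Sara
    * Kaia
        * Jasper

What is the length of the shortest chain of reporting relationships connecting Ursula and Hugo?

Ursula is 1 level below Lena, and Hugo is 1 level below Lena (their lowest common manager). The shortest path runs up from Ursula to Lena and back down to Hugo: 1 + 1 = 2 links.

2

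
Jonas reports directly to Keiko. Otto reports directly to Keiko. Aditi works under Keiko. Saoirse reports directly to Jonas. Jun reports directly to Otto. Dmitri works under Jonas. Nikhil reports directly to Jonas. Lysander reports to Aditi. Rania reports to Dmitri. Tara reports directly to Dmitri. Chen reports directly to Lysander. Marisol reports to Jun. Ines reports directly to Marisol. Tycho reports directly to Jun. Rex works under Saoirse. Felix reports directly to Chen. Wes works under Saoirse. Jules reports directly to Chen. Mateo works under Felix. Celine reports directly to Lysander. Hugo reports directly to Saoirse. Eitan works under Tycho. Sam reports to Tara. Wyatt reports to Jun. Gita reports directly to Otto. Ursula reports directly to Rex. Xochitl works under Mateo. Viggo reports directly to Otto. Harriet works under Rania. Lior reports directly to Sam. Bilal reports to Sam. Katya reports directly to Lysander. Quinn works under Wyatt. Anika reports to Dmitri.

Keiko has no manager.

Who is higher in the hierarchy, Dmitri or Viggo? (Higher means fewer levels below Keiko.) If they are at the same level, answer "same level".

same level

Both Dmitri and Viggo are 2 levels below Keiko.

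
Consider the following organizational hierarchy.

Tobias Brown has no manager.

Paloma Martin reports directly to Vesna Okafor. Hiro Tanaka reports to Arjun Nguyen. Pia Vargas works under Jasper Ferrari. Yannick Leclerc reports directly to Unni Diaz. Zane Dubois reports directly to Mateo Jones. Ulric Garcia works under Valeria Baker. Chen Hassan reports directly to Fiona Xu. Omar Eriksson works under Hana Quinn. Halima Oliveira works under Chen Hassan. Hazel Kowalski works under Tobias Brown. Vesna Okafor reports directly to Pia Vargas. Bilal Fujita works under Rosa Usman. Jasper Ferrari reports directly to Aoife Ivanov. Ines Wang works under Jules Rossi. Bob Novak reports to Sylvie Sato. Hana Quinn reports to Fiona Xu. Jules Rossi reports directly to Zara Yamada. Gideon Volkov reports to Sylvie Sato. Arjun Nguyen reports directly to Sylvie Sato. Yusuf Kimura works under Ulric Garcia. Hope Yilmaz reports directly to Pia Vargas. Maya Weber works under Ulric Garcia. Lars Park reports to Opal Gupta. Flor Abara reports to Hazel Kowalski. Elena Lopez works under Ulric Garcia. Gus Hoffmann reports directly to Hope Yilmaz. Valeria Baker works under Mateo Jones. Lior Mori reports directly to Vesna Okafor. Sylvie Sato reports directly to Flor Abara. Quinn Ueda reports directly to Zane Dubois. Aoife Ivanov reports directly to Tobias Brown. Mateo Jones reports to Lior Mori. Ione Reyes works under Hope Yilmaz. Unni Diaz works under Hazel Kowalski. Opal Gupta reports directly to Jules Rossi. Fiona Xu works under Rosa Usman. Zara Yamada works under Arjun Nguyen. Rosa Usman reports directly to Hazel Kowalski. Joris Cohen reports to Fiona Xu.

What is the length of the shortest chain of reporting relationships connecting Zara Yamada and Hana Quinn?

Zara Yamada is 4 levels below Hazel Kowalski, and Hana Quinn is 3 levels below Hazel Kowalski (their lowest common manager). The shortest path runs up from Zara Yamada to Hazel Kowalski and back down to Hana Quinn: 4 + 3 = 7 links.

7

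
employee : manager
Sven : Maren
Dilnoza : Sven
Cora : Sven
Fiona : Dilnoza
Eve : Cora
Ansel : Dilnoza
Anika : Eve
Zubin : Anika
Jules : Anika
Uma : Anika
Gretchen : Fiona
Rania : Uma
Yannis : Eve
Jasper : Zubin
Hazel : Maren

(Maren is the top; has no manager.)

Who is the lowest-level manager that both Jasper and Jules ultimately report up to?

Anika

Jasper's chain of managers is Zubin, Anika, Eve, Cora, Sven, Maren. Jules's chain of managers is Anika, Eve, Cora, Sven, Maren. The first manager that appears in both chains is Anika.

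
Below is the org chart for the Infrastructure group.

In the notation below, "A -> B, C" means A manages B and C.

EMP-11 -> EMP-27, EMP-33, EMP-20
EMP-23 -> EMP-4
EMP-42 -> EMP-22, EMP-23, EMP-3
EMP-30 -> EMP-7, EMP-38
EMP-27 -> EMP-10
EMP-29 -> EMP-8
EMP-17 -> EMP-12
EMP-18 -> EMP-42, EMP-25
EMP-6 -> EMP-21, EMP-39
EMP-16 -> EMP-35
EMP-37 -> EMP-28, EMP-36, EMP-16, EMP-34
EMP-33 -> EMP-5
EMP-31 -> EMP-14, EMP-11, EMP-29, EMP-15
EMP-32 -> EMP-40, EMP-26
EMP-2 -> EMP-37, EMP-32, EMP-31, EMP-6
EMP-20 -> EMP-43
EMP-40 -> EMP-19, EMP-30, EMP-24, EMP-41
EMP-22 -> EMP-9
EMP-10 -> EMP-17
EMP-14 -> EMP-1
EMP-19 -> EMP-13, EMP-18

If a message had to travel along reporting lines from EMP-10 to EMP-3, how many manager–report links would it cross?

10

EMP-10 is 4 levels below EMP-2, and EMP-3 is 6 levels below EMP-2 (their lowest common manager). The shortest path runs up from EMP-10 to EMP-2 and back down to EMP-3: 4 + 6 = 10 links.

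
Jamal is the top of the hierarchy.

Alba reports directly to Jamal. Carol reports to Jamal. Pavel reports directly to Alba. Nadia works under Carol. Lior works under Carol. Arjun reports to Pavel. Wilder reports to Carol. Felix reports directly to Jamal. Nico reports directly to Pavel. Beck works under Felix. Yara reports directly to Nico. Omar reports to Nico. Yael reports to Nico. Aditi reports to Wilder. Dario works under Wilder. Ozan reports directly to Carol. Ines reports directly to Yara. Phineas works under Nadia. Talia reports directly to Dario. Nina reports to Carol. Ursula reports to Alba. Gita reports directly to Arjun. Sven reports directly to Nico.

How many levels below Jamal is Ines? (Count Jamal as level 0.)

5

Chain from Ines up to Jamal: Ines → Yara → Nico → Pavel → Alba → Jamal. That is 5 steps up, so Ines is 5 levels below Jamal.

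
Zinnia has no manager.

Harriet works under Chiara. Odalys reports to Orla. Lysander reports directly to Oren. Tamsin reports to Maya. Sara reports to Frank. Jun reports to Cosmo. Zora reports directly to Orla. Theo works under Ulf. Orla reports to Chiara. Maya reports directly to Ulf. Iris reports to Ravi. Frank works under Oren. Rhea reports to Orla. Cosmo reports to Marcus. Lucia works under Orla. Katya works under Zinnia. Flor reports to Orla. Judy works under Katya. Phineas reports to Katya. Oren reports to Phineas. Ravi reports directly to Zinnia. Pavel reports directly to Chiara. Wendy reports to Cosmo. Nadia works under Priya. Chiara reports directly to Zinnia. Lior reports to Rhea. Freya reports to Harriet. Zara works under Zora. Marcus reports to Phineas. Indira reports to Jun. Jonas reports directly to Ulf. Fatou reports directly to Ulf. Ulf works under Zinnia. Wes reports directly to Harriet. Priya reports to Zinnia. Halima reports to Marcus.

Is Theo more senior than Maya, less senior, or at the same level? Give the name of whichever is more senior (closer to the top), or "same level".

Both Theo and Maya are 2 levels below Zinnia.

same level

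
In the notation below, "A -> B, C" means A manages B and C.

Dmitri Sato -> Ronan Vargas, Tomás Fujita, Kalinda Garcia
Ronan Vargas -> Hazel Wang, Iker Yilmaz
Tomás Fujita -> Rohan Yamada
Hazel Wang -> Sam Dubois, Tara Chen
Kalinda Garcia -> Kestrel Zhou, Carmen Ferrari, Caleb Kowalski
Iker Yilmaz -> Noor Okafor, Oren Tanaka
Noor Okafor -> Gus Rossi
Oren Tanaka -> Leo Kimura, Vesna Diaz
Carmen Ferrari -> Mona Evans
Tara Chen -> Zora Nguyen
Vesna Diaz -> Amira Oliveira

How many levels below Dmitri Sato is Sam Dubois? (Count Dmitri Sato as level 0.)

Chain from Sam Dubois up to Dmitri Sato: Sam Dubois → Hazel Wang → Ronan Vargas → Dmitri Sato. That is 3 steps up, so Sam Dubois is 3 levels below Dmitri Sato.

3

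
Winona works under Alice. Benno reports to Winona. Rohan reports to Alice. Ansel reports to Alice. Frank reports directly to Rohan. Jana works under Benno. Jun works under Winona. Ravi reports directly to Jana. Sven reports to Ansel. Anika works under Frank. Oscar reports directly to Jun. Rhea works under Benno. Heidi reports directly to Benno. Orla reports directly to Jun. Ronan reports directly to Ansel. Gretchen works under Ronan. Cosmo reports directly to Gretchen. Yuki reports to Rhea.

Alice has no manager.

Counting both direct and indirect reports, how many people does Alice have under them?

Alice directly manages Winona, Rohan, Ansel. Under Winona: Jun, Orla, Oscar, Benno, Heidi, Rhea, Yuki, Jana, Ravi (9). Under Rohan: Frank, Anika (2). Under Ansel: Ronan, Gretchen, Cosmo, Sven (4). So Alice's organization is 3 direct reports plus everyone under them: 10 + 3 + 5 = 18.

18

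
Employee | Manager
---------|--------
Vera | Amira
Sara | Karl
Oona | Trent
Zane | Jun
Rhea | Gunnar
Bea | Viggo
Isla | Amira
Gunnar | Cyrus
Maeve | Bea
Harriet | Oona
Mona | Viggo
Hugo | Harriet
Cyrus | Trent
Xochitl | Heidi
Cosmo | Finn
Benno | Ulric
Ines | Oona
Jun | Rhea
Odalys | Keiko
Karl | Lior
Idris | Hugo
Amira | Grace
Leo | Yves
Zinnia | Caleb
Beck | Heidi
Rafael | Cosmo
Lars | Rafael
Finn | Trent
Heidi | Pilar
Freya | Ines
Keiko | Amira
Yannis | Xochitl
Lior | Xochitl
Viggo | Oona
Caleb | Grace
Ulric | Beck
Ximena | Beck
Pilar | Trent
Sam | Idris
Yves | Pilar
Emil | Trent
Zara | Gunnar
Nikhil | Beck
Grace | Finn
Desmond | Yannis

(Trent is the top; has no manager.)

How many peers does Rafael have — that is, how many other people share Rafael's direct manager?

0

Rafael reports to Cosmo, and Cosmo has no other direct reports. Rafael has 0 peers.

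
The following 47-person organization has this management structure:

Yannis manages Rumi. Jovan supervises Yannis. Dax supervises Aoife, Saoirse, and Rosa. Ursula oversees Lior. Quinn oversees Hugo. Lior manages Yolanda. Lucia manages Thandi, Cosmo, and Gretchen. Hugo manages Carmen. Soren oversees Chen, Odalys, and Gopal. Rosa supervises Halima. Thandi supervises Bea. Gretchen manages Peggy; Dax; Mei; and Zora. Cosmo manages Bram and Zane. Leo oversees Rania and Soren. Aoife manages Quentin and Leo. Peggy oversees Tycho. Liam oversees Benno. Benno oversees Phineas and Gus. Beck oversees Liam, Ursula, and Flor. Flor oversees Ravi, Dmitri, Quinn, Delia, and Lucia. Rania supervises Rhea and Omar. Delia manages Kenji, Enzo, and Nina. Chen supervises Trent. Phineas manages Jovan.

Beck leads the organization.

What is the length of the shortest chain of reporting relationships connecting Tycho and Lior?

Tycho is 5 levels below Beck, and Lior is 2 levels below Beck (their lowest common manager). The shortest path runs up from Tycho to Beck and back down to Lior: 5 + 2 = 7 links.

7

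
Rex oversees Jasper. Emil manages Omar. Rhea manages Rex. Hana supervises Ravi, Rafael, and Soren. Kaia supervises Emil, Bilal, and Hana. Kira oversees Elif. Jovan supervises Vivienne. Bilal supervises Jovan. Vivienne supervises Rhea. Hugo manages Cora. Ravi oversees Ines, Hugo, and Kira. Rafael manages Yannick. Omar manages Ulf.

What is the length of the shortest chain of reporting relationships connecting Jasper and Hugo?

9

Jasper is 6 levels below Kaia, and Hugo is 3 levels below Kaia (their lowest common manager). The shortest path runs up from Jasper to Kaia and back down to Hugo: 6 + 3 = 9 links.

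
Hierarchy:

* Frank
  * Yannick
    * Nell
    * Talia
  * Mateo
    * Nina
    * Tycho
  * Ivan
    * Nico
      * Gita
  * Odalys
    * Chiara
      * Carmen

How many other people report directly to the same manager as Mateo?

Mateo reports to Frank. Frank's other direct reports are Yannick, Ivan, Odalys — 3 peers.

3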